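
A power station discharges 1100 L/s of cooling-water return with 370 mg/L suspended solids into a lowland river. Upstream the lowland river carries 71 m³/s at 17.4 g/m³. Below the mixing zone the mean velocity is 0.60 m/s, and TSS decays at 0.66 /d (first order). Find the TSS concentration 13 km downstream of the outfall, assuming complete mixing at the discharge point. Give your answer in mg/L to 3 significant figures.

1100 L/s = 1.1 m³/s.
After complete mixing, C₀ = (1.1·370 + 71·17.4) / 72.1 = 22.78 mg/L.
Travel time t = 1.3e+04 m / 0.60 m/s = 2.167e+04 s = 0.2508 d.
C = 22.78·exp(−0.66·0.2508) = 22.78·0.8475 = 19.3 mg/L.

19.3 mg/L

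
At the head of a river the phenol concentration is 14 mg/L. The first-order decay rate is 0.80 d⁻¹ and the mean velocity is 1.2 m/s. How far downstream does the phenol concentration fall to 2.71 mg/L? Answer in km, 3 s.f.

213 km

From C = C₀·e^(−kt), t = ln(C₀/C)/k = ln(14/2.71)/0.80 = 1.642/0.80 = 2.053 d.
Distance = v·t = 1.2 m/s × 1.773e+05 s = 2.128e+05 m = 212.8 km.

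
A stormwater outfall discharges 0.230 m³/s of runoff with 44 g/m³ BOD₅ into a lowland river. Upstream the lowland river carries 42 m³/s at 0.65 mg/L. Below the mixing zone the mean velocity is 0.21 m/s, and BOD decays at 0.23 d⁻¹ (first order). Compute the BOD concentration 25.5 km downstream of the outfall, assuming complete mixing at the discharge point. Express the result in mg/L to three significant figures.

After complete mixing, C₀ = (0.23·44 + 42·0.65) / 42.23 = 0.8861 mg/L.
Travel time t = 2.55e+04 m / 0.21 m/s = 1.214e+05 s = 1.405 d.
C = 0.8861·exp(−0.23·1.405) = 0.8861·0.7238 = 0.6414 mg/L.

0.641 mg/L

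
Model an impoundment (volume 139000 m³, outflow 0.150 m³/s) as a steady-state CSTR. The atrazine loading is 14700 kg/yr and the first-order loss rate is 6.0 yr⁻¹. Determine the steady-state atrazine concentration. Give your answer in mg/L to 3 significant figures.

2.64 mg/L

Outflow Q = 0.150 m³/s × 3.156e+07 s/yr = 4.734e+06 m³/yr.
Steady-state CSTR mass balance: W = Q·C + k·V·C, so C = W/(Q + kV).
Q + kV = 4.734e+06 + 6.0·139000 = 5.568e+06 m³/yr.
C = 14700/5.568e+06 = 0.00264 kg/m³ = 2.64 mg/L.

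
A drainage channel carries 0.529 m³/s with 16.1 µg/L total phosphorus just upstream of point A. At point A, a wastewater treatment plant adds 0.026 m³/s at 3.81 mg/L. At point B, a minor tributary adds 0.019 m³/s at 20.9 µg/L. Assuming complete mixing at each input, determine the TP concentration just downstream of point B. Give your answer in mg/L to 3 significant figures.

16.1 µg/L = 0.0161 mg/L.
After input A: C = (0.529·0.0161 + 0.026·3.81) / 0.555 = 0.1938 mg/L.
20.9 µg/L = 0.0209 mg/L.
After input B: C = (0.555·0.1938 + 0.019·0.0209) / 0.574 = 0.1881 mg/L.

0.188 mg/L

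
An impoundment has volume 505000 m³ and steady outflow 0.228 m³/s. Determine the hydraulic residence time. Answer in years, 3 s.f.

0.0702 yr

Q = 0.228 m³/s × 3.156e+07 s/yr = 7.195e+06 m³/yr.
Hydraulic residence time τ = V/Q = 505000/7.195e+06 = 0.07019 yr.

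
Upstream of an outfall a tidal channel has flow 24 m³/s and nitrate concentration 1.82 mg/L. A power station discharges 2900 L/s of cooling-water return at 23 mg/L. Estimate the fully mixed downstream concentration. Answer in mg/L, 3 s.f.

4.10 mg/L

2900 L/s = 2.9 m³/s.
Conservation of mass across the mixing zone: C = (2.9·23 + 24·1.82) / (2.9 + 24) = 110.4/26.9 = 4.103 mg/L.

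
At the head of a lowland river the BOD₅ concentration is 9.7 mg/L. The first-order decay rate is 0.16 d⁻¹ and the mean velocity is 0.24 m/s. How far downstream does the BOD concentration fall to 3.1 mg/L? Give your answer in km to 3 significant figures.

From C = C₀·e^(−kt), t = ln(C₀/C)/k = ln(9.7/3.1)/0.16 = 1.141/0.16 = 7.13 d.
Distance = v·t = 0.24 m/s × 6.16e+05 s = 1.478e+05 m = 147.8 km.

148 km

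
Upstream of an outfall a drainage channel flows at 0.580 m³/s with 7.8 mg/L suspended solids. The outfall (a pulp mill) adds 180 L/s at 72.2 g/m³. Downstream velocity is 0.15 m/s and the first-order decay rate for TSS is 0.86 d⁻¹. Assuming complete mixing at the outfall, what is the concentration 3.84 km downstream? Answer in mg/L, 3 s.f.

17.9 mg/L

180 L/s = 0.18 m³/s.
After complete mixing, C₀ = (0.18·72.2 + 0.58·7.8) / 0.76 = 23.05 mg/L.
Travel time t = 3840 m / 0.15 m/s = 2.56e+04 s = 0.2963 d.
C = 23.05·exp(−0.86·0.2963) = 23.05·0.7751 = 17.87 mg/L.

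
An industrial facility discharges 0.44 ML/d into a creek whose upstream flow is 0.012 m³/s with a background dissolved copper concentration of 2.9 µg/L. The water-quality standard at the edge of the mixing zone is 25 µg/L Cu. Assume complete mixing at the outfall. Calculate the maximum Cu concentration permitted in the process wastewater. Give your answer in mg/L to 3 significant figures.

0.44 ML/d = 0.005093 m³/s.
2.9 µg/L = 0.0029 mg/L.
25 µg/L = 0.025 mg/L.
Mass balance: 0.025·0.01709 = 0.005093·Cₑ + 0.012·0.0029.
Cₑ = (0.0004273 − 3.48e-05) / 0.005093 = 0.07708 mg/L.

0.0771 mg/L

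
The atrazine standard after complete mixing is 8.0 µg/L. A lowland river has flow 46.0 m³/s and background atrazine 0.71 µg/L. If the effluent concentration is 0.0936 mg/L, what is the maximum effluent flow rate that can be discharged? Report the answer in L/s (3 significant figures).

0.71 µg/L = 0.00071 mg/L.
8.0 µg/L = 0.008 mg/L.
Mass balance at complete mixing: C_std·(Q_w + Q_r) = Q_w·C_e + Q_r·C_b.
Rearranging, Q_w = Q_r·(C_std − C_b)/(C_e − C_std) = 46.0·(0.008 − 0.00071) / (0.0936 − 0.008) = 3.918 m³/s.
= 3918 L/s.

3920 L/s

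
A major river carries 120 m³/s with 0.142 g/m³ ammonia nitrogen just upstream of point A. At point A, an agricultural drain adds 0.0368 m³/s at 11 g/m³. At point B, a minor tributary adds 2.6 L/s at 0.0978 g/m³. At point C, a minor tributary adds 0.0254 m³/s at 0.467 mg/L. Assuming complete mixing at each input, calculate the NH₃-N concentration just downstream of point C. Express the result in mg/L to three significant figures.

0.145 mg/L

After input A: C = (120·0.142 + 0.0368·11) / 120 = 0.1453 mg/L.
2.6 L/s = 0.0026 m³/s.
After input B: C = (120·0.1453 + 0.0026·0.0978) / 120 = 0.1453 mg/L.
After input C: C = (120·0.1453 + 0.0254·0.467) / 120.1 = 0.1454 mg/L.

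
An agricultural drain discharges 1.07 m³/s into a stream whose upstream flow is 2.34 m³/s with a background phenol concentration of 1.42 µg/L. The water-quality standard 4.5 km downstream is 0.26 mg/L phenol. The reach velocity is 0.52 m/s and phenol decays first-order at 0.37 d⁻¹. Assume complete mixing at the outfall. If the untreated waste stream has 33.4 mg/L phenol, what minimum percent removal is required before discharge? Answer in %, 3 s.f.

97.4 %

1.42 µg/L = 0.00142 mg/L.
Travel time to the compliance point: t = 4500/0.52 = 8654 s = 0.1002 d; decay factor exp(−0.37·0.1002) = 0.9636.
So the concentration just after mixing may be at most 0.26/0.9636 = 0.2698 mg/L.
Mass balance: 0.2698·3.41 = 1.07·Cₑ + 2.34·0.00142.
Cₑ = (0.9201 − 0.003323) / 1.07 = 0.8568 mg/L.
Required removal = 1 − 0.8568/33.4 = 97.43 %.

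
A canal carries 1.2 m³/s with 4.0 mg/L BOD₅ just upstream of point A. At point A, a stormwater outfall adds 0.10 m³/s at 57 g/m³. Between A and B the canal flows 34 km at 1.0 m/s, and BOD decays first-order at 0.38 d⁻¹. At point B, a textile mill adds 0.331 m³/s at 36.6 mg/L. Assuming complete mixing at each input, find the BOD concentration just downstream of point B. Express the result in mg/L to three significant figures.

After input A: C = (1.2·4 + 0.1·57) / 1.3 = 8.077 mg/L.
Over the 34 km reach to input B (t = 3.4e+04 s = 0.3935 d), decay gives C = 8.077·exp(−0.38·0.3935) = 6.955 mg/L.
After input B: C = (1.3·6.955 + 0.331·36.6) / 1.631 = 12.97 mg/L.

13.0 mg/L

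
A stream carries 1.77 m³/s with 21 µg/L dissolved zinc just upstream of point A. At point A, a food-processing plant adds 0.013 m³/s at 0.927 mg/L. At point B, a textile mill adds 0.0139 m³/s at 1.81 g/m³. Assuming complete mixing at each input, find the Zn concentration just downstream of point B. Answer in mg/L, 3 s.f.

21 µg/L = 0.021 mg/L.
After input A: C = (1.77·0.021 + 0.013·0.927) / 1.783 = 0.02761 mg/L.
After input B: C = (1.783·0.02761 + 0.0139·1.81) / 1.797 = 0.04139 mg/L.

0.0414 mg/L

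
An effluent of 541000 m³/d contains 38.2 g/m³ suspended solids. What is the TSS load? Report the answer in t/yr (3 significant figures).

7550 t/yr

541000 m³/d = 6.262 m³/s.
Mass flux = Q·C = 6.262 m³/s × 38.2 g/m³ = 239.2 g/s.
= 239.2 g/s × 31.56 = 7548 t/yr.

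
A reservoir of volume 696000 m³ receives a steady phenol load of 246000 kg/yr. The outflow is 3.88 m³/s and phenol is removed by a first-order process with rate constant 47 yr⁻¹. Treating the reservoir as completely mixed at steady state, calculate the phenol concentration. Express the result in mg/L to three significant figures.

Outflow Q = 3.88 m³/s × 3.156e+07 s/yr = 1.224e+08 m³/yr.
Steady-state CSTR mass balance: W = Q·C + k·V·C, so C = W/(Q + kV).
Q + kV = 1.224e+08 + 47·696000 = 1.552e+08 m³/yr.
C = 246000/1.552e+08 = 0.001586 kg/m³ = 1.586 mg/L.

1.59 mg/L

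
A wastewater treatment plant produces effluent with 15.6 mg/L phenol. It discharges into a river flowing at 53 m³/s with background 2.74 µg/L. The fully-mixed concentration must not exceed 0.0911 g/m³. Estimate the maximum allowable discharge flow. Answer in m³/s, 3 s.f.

2.74 µg/L = 0.00274 mg/L.
Mass balance at complete mixing: C_std·(Q_w + Q_r) = Q_w·C_e + Q_r·C_b.
Rearranging, Q_w = Q_r·(C_std − C_b)/(C_e − C_std) = 53·(0.0911 − 0.00274) / (15.6 − 0.0911) = 0.302 m³/s.

0.302 m³/s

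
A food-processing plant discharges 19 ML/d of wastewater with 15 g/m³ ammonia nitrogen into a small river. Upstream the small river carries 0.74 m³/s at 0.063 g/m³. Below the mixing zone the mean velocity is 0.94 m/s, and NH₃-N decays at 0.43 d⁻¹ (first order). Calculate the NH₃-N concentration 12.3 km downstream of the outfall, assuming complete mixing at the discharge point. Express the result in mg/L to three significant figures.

3.27 mg/L

19 ML/d = 0.2199 m³/s.
After complete mixing, C₀ = (0.2199·15 + 0.74·0.063) / 0.9599 = 3.485 mg/L.
Travel time t = 1.23e+04 m / 0.94 m/s = 1.309e+04 s = 0.1514 d.
C = 3.485·exp(−0.43·0.1514) = 3.485·0.937 = 3.265 mg/L.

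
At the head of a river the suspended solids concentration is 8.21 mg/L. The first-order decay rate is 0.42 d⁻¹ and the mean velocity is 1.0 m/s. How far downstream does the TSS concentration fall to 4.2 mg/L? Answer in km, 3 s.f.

138 km

From C = C₀·e^(−kt), t = ln(C₀/C)/k = ln(8.21/4.2)/0.42 = 0.6703/0.42 = 1.596 d.
Distance = v·t = 1.0 m/s × 1.379e+05 s = 1.379e+05 m = 137.9 km.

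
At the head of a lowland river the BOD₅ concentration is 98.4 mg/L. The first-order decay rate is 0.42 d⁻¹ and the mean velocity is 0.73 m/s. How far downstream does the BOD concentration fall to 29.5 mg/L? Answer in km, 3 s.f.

181 km

From C = C₀·e^(−kt), t = ln(C₀/C)/k = ln(98.4/29.5)/0.42 = 1.205/0.42 = 2.868 d.
Distance = v·t = 0.73 m/s × 2.478e+05 s = 1.809e+05 m = 180.9 km.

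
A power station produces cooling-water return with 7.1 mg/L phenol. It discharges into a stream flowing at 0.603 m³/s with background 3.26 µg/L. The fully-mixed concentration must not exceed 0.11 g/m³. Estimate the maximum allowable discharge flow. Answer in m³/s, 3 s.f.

0.00921 m³/s

3.26 µg/L = 0.00326 mg/L.
Mass balance at complete mixing: C_std·(Q_w + Q_r) = Q_w·C_e + Q_r·C_b.
Rearranging, Q_w = Q_r·(C_std − C_b)/(C_e − C_std) = 0.603·(0.11 − 0.00326) / (7.1 − 0.11) = 0.009208 m³/s.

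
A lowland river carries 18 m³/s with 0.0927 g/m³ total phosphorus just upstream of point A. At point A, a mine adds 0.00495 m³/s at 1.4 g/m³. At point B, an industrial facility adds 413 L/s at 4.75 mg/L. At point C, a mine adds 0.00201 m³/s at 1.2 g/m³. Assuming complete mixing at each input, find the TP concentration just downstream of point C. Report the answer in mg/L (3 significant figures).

After input A: C = (18·0.0927 + 0.00495·1.4) / 18 = 0.09306 mg/L.
413 L/s = 0.413 m³/s.
After input B: C = (18·0.09306 + 0.413·4.75) / 18.42 = 0.1975 mg/L.
After input C: C = (18.42·0.1975 + 0.00201·1.2) / 18.42 = 0.1976 mg/L.

0.198 mg/L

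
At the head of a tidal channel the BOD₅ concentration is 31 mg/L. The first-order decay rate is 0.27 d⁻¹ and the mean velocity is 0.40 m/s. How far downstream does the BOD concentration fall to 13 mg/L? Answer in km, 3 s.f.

From C = C₀·e^(−kt), t = ln(C₀/C)/k = ln(31/13)/0.27 = 0.869/0.27 = 3.219 d.
Distance = v·t = 0.40 m/s × 2.781e+05 s = 1.112e+05 m = 111.2 km.

111 km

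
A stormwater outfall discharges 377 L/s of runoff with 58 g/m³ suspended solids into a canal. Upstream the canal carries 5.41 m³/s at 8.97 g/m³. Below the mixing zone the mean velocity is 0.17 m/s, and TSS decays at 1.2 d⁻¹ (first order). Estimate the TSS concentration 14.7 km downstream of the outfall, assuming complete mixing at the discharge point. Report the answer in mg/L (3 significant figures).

377 L/s = 0.377 m³/s.
After complete mixing, C₀ = (0.377·58 + 5.41·8.97) / 5.787 = 12.16 mg/L.
Travel time t = 1.47e+04 m / 0.17 m/s = 8.647e+04 s = 1.001 d.
C = 12.16·exp(−1.2·1.001) = 12.16·0.3009 = 3.66 mg/L.

3.66 mg/L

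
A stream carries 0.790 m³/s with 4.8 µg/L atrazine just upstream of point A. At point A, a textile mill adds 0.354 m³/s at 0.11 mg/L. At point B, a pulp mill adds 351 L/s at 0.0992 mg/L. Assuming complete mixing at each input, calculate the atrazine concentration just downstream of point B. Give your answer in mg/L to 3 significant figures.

0.0519 mg/L

4.8 µg/L = 0.0048 mg/L.
After input A: C = (0.79·0.0048 + 0.354·0.11) / 1.144 = 0.03735 mg/L.
351 L/s = 0.351 m³/s.
After input B: C = (1.144·0.03735 + 0.351·0.0992) / 1.495 = 0.05187 mg/L.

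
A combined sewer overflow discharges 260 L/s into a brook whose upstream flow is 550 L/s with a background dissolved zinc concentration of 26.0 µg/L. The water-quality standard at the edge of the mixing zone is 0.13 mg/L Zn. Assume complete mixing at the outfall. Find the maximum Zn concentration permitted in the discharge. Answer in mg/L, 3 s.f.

260 L/s = 0.26 m³/s.
550 L/s = 0.55 m³/s.
26.0 µg/L = 0.026 mg/L.
Mass balance: 0.13·0.81 = 0.26·Cₑ + 0.55·0.026.
Cₑ = (0.1053 − 0.0143) / 0.26 = 0.35 mg/L.

0.350 mg/L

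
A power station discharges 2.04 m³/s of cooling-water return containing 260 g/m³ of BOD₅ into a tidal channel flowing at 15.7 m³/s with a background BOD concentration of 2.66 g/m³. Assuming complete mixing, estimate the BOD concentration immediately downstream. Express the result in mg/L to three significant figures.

32.3 mg/L

Conservation of mass across the mixing zone: C = (2.04·260 + 15.7·2.66) / (2.04 + 15.7) = 572.2/17.74 = 32.25 mg/L.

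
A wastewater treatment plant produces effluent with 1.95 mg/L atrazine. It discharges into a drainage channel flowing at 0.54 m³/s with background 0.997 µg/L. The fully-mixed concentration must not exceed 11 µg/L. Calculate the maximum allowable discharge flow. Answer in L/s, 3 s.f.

0.997 µg/L = 0.000997 mg/L.
11 µg/L = 0.011 mg/L.
Mass balance at complete mixing: C_std·(Q_w + Q_r) = Q_w·C_e + Q_r·C_b.
Rearranging, Q_w = Q_r·(C_std − C_b)/(C_e − C_std) = 0.54·(0.011 − 0.000997) / (1.95 − 0.011) = 0.002786 m³/s.
= 2.786 L/s.

2.79 L/s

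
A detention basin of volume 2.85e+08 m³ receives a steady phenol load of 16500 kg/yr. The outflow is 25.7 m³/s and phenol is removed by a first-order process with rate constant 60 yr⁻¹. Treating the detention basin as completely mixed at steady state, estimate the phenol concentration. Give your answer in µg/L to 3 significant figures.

Outflow Q = 25.7 m³/s × 3.156e+07 s/yr = 8.11e+08 m³/yr.
Steady-state CSTR mass balance: W = Q·C + k·V·C, so C = W/(Q + kV).
Q + kV = 8.11e+08 + 60·2.85e+08 = 1.791e+10 m³/yr.
C = 16500/1.791e+10 = 9.212e-07 kg/m³ = 0.0009212 mg/L = 0.9212 µg/L.

0.921 µg/L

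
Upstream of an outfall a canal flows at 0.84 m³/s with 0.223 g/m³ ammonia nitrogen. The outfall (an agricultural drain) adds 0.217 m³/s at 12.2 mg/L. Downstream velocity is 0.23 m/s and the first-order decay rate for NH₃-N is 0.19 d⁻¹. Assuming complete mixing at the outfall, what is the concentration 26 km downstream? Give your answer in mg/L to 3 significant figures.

2.09 mg/L

After complete mixing, C₀ = (0.217·12.2 + 0.84·0.223) / 1.057 = 2.682 mg/L.
Travel time t = 2.6e+04 m / 0.23 m/s = 1.13e+05 s = 1.308 d.
C = 2.682·exp(−0.19·1.308) = 2.682·0.7799 = 2.092 mg/L.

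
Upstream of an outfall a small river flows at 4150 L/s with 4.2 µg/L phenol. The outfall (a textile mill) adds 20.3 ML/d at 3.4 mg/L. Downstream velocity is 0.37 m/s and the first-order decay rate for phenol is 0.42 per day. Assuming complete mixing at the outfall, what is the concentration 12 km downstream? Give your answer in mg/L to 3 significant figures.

20.3 ML/d = 0.235 m³/s.
4150 L/s = 4.15 m³/s.
4.2 µg/L = 0.0042 mg/L.
After complete mixing, C₀ = (0.235·3.4 + 4.15·0.0042) / 4.385 = 0.1862 mg/L.
Travel time t = 1.2e+04 m / 0.37 m/s = 3.243e+04 s = 0.3754 d.
C = 0.1862·exp(−0.42·0.3754) = 0.1862·0.8541 = 0.159 mg/L.

0.159 mg/L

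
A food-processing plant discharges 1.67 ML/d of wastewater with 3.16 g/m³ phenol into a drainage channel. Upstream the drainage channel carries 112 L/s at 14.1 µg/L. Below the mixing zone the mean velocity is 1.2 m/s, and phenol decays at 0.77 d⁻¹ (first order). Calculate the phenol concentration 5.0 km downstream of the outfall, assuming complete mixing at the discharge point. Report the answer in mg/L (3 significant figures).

0.460 mg/L

1.67 ML/d = 0.01933 m³/s.
112 L/s = 0.112 m³/s.
14.1 µg/L = 0.0141 mg/L.
After complete mixing, C₀ = (0.01933·3.16 + 0.112·0.0141) / 0.1313 = 0.4771 mg/L.
Travel time t = 5000 m / 1.2 m/s = 4167 s = 0.04823 d.
C = 0.4771·exp(−0.77·0.04823) = 0.4771·0.9635 = 0.4597 mg/L.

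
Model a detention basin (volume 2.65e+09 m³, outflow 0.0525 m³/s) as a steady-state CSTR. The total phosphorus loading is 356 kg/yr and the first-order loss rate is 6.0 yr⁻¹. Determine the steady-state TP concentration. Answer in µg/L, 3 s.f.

0.0224 µg/L

Outflow Q = 0.0525 m³/s × 3.156e+07 s/yr = 1.657e+06 m³/yr.
Steady-state CSTR mass balance: W = Q·C + k·V·C, so C = W/(Q + kV).
Q + kV = 1.657e+06 + 6.0·2.65e+09 = 1.59e+10 m³/yr.
C = 356/1.59e+10 = 2.239e-08 kg/m³ = 2.239e-05 mg/L = 0.02239 µg/L.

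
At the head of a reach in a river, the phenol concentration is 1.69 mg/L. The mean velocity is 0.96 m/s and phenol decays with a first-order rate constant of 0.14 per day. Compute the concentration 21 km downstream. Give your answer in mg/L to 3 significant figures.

1.63 mg/L

Travel time t = 21 km / 0.96 m/s = 2.1e+04/0.96 = 2.188e+04 s = 0.2532 d.
First-order decay: C = 1.69·exp(−0.14·0.2532) = 1.69·0.9652 = 1.631 mg/L.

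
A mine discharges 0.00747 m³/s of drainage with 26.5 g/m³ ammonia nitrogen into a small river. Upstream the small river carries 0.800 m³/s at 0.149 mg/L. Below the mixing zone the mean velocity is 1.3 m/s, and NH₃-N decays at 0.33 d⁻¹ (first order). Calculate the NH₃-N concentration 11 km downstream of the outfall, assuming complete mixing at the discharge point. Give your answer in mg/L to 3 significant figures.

0.380 mg/L

After complete mixing, C₀ = (0.00747·26.5 + 0.8·0.149) / 0.8075 = 0.3928 mg/L.
Travel time t = 1.1e+04 m / 1.3 m/s = 8462 s = 0.09793 d.
C = 0.3928·exp(−0.33·0.09793) = 0.3928·0.9682 = 0.3803 mg/L.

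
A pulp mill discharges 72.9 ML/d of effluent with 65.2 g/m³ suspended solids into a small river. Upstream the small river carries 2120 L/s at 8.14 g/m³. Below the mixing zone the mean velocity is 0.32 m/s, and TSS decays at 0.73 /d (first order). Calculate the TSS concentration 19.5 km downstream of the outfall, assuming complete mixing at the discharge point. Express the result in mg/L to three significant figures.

72.9 ML/d = 0.8438 m³/s.
2120 L/s = 2.12 m³/s.
After complete mixing, C₀ = (0.8438·65.2 + 2.12·8.14) / 2.964 = 24.38 mg/L.
Travel time t = 1.95e+04 m / 0.32 m/s = 6.094e+04 s = 0.7053 d.
C = 24.38·exp(−0.73·0.7053) = 24.38·0.5976 = 14.57 mg/L.

14.6 mg/L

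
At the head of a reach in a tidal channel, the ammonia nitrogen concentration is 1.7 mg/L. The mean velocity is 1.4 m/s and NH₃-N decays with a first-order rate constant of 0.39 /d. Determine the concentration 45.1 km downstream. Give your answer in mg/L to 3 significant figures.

Travel time t = 45.1 km / 1.4 m/s = 4.51e+04/1.4 = 3.221e+04 s = 0.3729 d.
First-order decay: C = 1.7·exp(−0.39·0.3729) = 1.7·0.8647 = 1.47 mg/L.

1.47 mg/L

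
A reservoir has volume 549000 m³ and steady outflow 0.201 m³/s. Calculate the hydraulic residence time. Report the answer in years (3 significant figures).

0.0866 yr

Q = 0.201 m³/s × 3.156e+07 s/yr = 6.343e+06 m³/yr.
Hydraulic residence time τ = V/Q = 549000/6.343e+06 = 0.08655 yr.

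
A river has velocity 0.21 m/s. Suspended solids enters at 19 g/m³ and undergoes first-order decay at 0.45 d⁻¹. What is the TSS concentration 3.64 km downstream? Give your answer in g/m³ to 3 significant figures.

Travel time t = 3.64 km / 0.21 m/s = 3640/0.21 = 1.733e+04 s = 0.2006 d.
First-order decay: C = 19·exp(−0.45·0.2006) = 19·0.9137 = 17.36 g/m³.

17.4 g/m³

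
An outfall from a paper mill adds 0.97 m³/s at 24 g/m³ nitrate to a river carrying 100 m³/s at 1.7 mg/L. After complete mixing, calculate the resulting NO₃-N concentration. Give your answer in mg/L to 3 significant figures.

1.91 mg/L

Flow-weighted mixing gives C = (0.97·24 + 100·1.7) / (0.97 + 100) = 193.3/101 = 1.914 mg/L.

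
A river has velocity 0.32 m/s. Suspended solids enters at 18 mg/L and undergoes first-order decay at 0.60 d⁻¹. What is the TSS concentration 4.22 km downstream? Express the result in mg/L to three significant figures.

16.4 mg/L

Travel time t = 4.22 km / 0.32 m/s = 4220/0.32 = 1.319e+04 s = 0.1526 d.
First-order decay: C = 18·exp(−0.60·0.1526) = 18·0.9125 = 16.42 mg/L.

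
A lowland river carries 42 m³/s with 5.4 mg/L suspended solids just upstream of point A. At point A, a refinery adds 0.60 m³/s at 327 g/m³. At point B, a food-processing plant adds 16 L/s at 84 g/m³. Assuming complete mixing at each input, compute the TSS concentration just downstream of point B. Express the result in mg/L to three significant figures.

9.96 mg/L

After input A: C = (42·5.4 + 0.6·327) / 42.6 = 9.93 mg/L.
16 L/s = 0.016 m³/s.
After input B: C = (42.6·9.93 + 0.016·84) / 42.62 = 9.957 mg/L.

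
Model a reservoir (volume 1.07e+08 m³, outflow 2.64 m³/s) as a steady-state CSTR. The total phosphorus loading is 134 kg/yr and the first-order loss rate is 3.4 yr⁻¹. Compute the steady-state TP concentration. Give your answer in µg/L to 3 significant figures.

0.300 µg/L

Outflow Q = 2.64 m³/s × 3.156e+07 s/yr = 8.331e+07 m³/yr.
Steady-state CSTR mass balance: W = Q·C + k·V·C, so C = W/(Q + kV).
Q + kV = 8.331e+07 + 3.4·1.07e+08 = 4.471e+08 m³/yr.
C = 134/4.471e+08 = 2.997e-07 kg/m³ = 0.0002997 mg/L = 0.2997 µg/L.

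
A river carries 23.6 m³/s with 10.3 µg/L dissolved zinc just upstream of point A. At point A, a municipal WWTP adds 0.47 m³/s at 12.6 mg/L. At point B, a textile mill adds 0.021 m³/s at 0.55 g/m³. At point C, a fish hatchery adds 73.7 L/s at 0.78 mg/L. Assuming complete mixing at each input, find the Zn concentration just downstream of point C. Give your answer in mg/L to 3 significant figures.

10.3 µg/L = 0.0103 mg/L.
After input A: C = (23.6·0.0103 + 0.47·12.6) / 24.07 = 0.2561 mg/L.
After input B: C = (24.07·0.2561 + 0.021·0.55) / 24.09 = 0.2564 mg/L.
73.7 L/s = 0.0737 m³/s.
After input C: C = (24.09·0.2564 + 0.0737·0.78) / 24.16 = 0.258 mg/L.

0.258 mg/L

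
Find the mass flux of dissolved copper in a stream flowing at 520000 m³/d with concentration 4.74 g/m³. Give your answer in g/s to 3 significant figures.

520000 m³/d = 6.019 m³/s.
Mass flux = Q·C = 6.019 m³/s × 4.74 g/m³ = 28.53 g/s.

28.5 g/s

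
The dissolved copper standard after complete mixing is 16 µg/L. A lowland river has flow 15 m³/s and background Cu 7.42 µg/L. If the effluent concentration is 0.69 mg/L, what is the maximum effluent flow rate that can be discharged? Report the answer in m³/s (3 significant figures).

7.42 µg/L = 0.00742 mg/L.
16 µg/L = 0.016 mg/L.
Mass balance at complete mixing: C_std·(Q_w + Q_r) = Q_w·C_e + Q_r·C_b.
Rearranging, Q_w = Q_r·(C_std − C_b)/(C_e − C_std) = 15·(0.016 − 0.00742) / (0.69 − 0.016) = 0.1909 m³/s.

0.191 m³/s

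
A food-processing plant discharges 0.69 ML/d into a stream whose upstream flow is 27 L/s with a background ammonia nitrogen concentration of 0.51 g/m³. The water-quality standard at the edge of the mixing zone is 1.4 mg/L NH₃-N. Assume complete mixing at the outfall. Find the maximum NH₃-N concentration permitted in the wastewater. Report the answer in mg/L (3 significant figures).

0.69 ML/d = 0.007986 m³/s.
27 L/s = 0.027 m³/s.
Mass balance: 1.4·0.03499 = 0.007986·Cₑ + 0.027·0.51.
Cₑ = (0.04898 − 0.01377) / 0.007986 = 4.409 mg/L.

4.41 mg/L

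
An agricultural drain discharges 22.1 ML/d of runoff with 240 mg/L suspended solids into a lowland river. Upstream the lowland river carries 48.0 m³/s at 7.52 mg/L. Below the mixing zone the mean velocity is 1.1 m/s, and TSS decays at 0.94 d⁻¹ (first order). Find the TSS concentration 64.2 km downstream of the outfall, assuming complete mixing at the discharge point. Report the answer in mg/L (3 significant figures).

4.64 mg/L

22.1 ML/d = 0.2558 m³/s.
After complete mixing, C₀ = (0.2558·240 + 48·7.52) / 48.26 = 8.752 mg/L.
Travel time t = 6.42e+04 m / 1.1 m/s = 5.836e+04 s = 0.6755 d.
C = 8.752·exp(−0.94·0.6755) = 8.752·0.5299 = 4.638 mg/L.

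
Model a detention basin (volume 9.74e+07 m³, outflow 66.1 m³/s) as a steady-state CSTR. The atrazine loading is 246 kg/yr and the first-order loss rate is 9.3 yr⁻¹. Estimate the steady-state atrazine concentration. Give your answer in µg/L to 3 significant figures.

0.0822 µg/L

Outflow Q = 66.1 m³/s × 3.156e+07 s/yr = 2.086e+09 m³/yr.
Steady-state CSTR mass balance: W = Q·C + k·V·C, so C = W/(Q + kV).
Q + kV = 2.086e+09 + 9.3·9.74e+07 = 2.992e+09 m³/yr.
C = 246/2.992e+09 = 8.223e-08 kg/m³ = 8.223e-05 mg/L = 0.08223 µg/L.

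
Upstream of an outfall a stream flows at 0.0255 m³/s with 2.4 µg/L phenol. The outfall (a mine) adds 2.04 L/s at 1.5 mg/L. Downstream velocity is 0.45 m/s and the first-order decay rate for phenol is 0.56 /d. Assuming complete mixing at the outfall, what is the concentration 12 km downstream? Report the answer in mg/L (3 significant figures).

2.04 L/s = 0.00204 m³/s.
2.4 µg/L = 0.0024 mg/L.
After complete mixing, C₀ = (0.00204·1.5 + 0.0255·0.0024) / 0.02754 = 0.1133 mg/L.
Travel time t = 1.2e+04 m / 0.45 m/s = 2.667e+04 s = 0.3086 d.
C = 0.1133·exp(−0.56·0.3086) = 0.1133·0.8413 = 0.09534 mg/L.

0.0953 mg/L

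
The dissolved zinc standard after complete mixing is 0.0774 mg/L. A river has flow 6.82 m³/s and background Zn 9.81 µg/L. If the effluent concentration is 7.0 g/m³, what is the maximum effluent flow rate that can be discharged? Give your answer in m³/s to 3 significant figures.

9.81 µg/L = 0.00981 mg/L.
Mass balance at complete mixing: C_std·(Q_w + Q_r) = Q_w·C_e + Q_r·C_b.
Rearranging, Q_w = Q_r·(C_std − C_b)/(C_e − C_std) = 6.82·(0.0774 − 0.00981) / (7 − 0.0774) = 0.06659 m³/s.

0.0666 m³/s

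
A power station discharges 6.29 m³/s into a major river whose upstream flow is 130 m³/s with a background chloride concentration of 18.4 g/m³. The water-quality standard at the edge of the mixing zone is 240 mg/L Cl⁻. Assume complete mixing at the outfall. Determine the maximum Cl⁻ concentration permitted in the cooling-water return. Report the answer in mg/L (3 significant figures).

4820 mg/L

Mass balance: 240·136.3 = 6.29·Cₑ + 130·18.4.
Cₑ = (3.271e+04 − 2392) / 6.29 = 4820 mg/L.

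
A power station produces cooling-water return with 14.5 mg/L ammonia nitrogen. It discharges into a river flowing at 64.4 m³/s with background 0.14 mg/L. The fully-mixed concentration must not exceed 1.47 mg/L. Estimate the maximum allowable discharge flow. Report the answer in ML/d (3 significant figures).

Mass balance at complete mixing: C_std·(Q_w + Q_r) = Q_w·C_e + Q_r·C_b.
Rearranging, Q_w = Q_r·(C_std − C_b)/(C_e − C_std) = 64.4·(1.47 − 0.14) / (14.5 − 1.47) = 6.573 m³/s.
= 567.9 ML/d.

568 ML/d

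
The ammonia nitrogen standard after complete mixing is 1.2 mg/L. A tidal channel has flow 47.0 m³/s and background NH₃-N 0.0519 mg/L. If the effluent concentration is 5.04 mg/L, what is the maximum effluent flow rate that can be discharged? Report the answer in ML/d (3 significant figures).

Mass balance at complete mixing: C_std·(Q_w + Q_r) = Q_w·C_e + Q_r·C_b.
Rearranging, Q_w = Q_r·(C_std − C_b)/(C_e − C_std) = 47.0·(1.2 − 0.0519) / (5.04 − 1.2) = 14.05 m³/s.
= 1214 ML/d.

1210 ML/d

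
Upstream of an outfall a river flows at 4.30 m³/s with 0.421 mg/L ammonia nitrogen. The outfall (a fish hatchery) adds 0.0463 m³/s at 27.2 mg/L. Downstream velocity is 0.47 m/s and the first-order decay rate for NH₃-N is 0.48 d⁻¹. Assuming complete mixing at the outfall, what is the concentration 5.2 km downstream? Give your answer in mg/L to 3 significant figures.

After complete mixing, C₀ = (0.0463·27.2 + 4.3·0.421) / 4.346 = 0.7063 mg/L.
Travel time t = 5200 m / 0.47 m/s = 1.106e+04 s = 0.1281 d.
C = 0.7063·exp(−0.48·0.1281) = 0.7063·0.9404 = 0.6642 mg/L.

0.664 mg/L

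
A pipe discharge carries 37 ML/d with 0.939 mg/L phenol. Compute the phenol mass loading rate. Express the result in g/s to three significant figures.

0.402 g/s

37 ML/d = 0.4282 m³/s.
Mass flux = Q·C = 0.4282 m³/s × 0.939 g/m³ = 0.4021 g/s.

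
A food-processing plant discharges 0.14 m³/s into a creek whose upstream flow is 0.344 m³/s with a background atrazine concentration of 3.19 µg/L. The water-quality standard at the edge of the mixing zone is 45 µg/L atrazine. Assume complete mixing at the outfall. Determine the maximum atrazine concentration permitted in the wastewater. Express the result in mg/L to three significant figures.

0.148 mg/L

3.19 µg/L = 0.00319 mg/L.
45 µg/L = 0.045 mg/L.
Mass balance: 0.045·0.484 = 0.14·Cₑ + 0.344·0.00319.
Cₑ = (0.02178 − 0.001097) / 0.14 = 0.1477 mg/L.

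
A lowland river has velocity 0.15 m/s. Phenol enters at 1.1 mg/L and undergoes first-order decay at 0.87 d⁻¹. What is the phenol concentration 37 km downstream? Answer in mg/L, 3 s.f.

Travel time t = 37 km / 0.15 m/s = 3.7e+04/0.15 = 2.467e+05 s = 2.855 d.
First-order decay: C = 1.1·exp(−0.87·2.855) = 1.1·0.08343 = 0.09177 mg/L.

0.0918 mg/L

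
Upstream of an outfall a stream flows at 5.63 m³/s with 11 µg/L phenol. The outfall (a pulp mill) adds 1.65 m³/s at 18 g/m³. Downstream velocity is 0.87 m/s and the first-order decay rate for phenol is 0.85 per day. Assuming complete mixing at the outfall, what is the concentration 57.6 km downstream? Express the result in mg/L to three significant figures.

11 µg/L = 0.011 mg/L.
After complete mixing, C₀ = (1.65·18 + 5.63·0.011) / 7.28 = 4.088 mg/L.
Travel time t = 5.76e+04 m / 0.87 m/s = 6.621e+04 s = 0.7663 d.
C = 4.088·exp(−0.85·0.7663) = 4.088·0.5213 = 2.131 mg/L.

2.13 mg/L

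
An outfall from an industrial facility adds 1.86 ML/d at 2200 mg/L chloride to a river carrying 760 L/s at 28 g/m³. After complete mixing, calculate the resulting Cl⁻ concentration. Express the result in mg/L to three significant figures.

87.8 mg/L

1.86 ML/d = 0.02153 m³/s.
760 L/s = 0.76 m³/s.
Flow-weighted mixing gives C = (0.02153·2200 + 0.76·28) / (0.02153 + 0.76) = 68.64/0.7815 = 87.83 mg/L.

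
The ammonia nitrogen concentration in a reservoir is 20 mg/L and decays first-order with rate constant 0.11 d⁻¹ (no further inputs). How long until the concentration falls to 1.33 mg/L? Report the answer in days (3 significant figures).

t = ln(C₀/C)/k = ln(20/1.33)/0.11 = 2.711/0.11 = 24.64 d.

24.6 d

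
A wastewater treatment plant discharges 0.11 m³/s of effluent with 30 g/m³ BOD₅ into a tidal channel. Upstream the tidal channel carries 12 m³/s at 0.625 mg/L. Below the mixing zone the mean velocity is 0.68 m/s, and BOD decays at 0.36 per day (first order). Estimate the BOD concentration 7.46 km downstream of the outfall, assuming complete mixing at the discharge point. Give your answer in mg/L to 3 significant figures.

0.852 mg/L

After complete mixing, C₀ = (0.11·30 + 12·0.625) / 12.11 = 0.8918 mg/L.
Travel time t = 7460 m / 0.68 m/s = 1.097e+04 s = 0.127 d.
C = 0.8918·exp(−0.36·0.127) = 0.8918·0.9553 = 0.852 mg/L.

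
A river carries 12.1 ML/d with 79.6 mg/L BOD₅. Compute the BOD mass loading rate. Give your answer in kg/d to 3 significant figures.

963 kg/d

12.1 ML/d = 0.14 m³/s.
Mass flux = Q·C = 0.14 m³/s × 79.6 g/m³ = 11.15 g/s.
= 11.15 g/s × 86.4 = 963.2 kg/d.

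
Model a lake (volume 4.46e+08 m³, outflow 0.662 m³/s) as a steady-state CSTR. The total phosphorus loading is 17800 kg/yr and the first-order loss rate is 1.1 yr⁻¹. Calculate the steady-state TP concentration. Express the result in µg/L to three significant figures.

34.8 µg/L

Outflow Q = 0.662 m³/s × 3.156e+07 s/yr = 2.089e+07 m³/yr.
Steady-state CSTR mass balance: W = Q·C + k·V·C, so C = W/(Q + kV).
Q + kV = 2.089e+07 + 1.1·4.46e+08 = 5.115e+08 m³/yr.
C = 17800/5.115e+08 = 3.48e-05 kg/m³ = 0.0348 mg/L = 34.8 µg/L.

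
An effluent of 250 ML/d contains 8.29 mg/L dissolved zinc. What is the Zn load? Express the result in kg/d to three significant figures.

2070 kg/d

250 ML/d = 2.894 m³/s.
Mass flux = Q·C = 2.894 m³/s × 8.29 g/m³ = 23.99 g/s.
= 23.99 g/s × 86.4 = 2072 kg/d.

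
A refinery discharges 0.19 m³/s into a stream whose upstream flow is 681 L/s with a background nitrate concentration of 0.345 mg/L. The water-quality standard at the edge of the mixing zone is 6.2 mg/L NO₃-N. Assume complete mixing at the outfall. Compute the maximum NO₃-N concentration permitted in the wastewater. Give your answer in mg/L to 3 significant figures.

27.2 mg/L

681 L/s = 0.681 m³/s.
Mass balance: 6.2·0.871 = 0.19·Cₑ + 0.681·0.345.
Cₑ = (5.4 − 0.2349) / 0.19 = 27.19 mg/L.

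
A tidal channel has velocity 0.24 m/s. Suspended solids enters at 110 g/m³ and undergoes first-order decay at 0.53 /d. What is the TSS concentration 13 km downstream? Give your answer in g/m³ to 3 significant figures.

Travel time t = 13 km / 0.24 m/s = 1.3e+04/0.24 = 5.417e+04 s = 0.6269 d.
First-order decay: C = 110·exp(−0.53·0.6269) = 110·0.7173 = 78.9 g/m³.

78.9 g/m³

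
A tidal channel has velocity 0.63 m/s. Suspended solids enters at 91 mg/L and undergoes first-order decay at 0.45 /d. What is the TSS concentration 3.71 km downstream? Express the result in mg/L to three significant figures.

88.3 mg/L

Travel time t = 3.71 km / 0.63 m/s = 3710/0.63 = 5889 s = 0.06816 d.
First-order decay: C = 91·exp(−0.45·0.06816) = 91·0.9698 = 88.25 mg/L.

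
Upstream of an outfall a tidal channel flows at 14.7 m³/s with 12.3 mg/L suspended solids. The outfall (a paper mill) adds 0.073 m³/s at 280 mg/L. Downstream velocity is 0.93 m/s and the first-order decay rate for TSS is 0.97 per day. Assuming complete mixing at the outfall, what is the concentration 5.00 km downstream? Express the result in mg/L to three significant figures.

After complete mixing, C₀ = (0.073·280 + 14.7·12.3) / 14.77 = 13.62 mg/L.
Travel time t = 5000 m / 0.93 m/s = 5376 s = 0.06223 d.
C = 13.62·exp(−0.97·0.06223) = 13.62·0.9414 = 12.82 mg/L.

12.8 mg/L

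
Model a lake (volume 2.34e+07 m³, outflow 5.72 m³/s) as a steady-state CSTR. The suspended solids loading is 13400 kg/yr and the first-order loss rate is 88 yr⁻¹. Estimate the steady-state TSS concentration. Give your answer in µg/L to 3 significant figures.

5.98 µg/L

Outflow Q = 5.72 m³/s × 3.156e+07 s/yr = 1.805e+08 m³/yr.
Steady-state CSTR mass balance: W = Q·C + k·V·C, so C = W/(Q + kV).
Q + kV = 1.805e+08 + 88·2.34e+07 = 2.24e+09 m³/yr.
C = 13400/2.24e+09 = 5.983e-06 kg/m³ = 0.005983 mg/L = 5.983 µg/L.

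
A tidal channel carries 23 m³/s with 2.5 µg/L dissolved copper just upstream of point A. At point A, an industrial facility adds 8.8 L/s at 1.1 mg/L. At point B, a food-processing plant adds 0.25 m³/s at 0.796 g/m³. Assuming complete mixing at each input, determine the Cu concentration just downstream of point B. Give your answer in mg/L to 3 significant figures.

2.5 µg/L = 0.0025 mg/L.
8.8 L/s = 0.0088 m³/s.
After input A: C = (23·0.0025 + 0.0088·1.1) / 23.01 = 0.00292 mg/L.
After input B: C = (23.01·0.00292 + 0.25·0.796) / 23.26 = 0.01144 mg/L.

0.0114 mg/L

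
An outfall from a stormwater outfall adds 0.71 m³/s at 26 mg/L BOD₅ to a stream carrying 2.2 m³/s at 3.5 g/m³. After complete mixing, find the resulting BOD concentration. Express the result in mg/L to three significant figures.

Flow-weighted mixing gives C = (0.71·26 + 2.2·3.5) / (0.71 + 2.2) = 26.16/2.91 = 8.99 mg/L.

8.99 mg/L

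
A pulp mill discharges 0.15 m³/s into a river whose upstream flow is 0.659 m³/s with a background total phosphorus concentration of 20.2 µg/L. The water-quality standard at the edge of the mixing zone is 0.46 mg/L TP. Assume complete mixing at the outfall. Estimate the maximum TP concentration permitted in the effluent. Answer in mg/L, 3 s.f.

20.2 µg/L = 0.0202 mg/L.
Mass balance: 0.46·0.809 = 0.15·Cₑ + 0.659·0.0202.
Cₑ = (0.3721 − 0.01331) / 0.15 = 2.392 mg/L.

2.39 mg/L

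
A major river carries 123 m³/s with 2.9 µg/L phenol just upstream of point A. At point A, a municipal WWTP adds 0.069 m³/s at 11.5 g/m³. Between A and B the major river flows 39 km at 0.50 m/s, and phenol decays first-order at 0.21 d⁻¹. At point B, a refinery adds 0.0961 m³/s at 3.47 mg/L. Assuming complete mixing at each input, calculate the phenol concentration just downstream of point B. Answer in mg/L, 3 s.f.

0.0104 mg/L

2.9 µg/L = 0.0029 mg/L.
After input A: C = (123·0.0029 + 0.069·11.5) / 123.1 = 0.009346 mg/L.
Over the 39 km reach to input B (t = 7.8e+04 s = 0.9028 d), decay gives C = 0.009346·exp(−0.21·0.9028) = 0.007732 mg/L.
After input B: C = (123.1·0.007732 + 0.0961·3.47) / 123.2 = 0.01043 mg/L.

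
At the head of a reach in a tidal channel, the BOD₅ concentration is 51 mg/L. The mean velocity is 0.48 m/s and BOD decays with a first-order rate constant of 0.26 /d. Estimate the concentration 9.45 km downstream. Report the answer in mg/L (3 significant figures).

Travel time t = 9.45 km / 0.48 m/s = 9450/0.48 = 1.969e+04 s = 0.2279 d.
First-order decay: C = 51·exp(−0.26·0.2279) = 51·0.9425 = 48.07 mg/L.

48.1 mg/L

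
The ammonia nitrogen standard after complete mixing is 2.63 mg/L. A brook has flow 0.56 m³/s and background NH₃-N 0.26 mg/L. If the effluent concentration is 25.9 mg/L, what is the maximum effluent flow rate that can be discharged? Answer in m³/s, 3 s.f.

0.0570 m³/s

Mass balance at complete mixing: C_std·(Q_w + Q_r) = Q_w·C_e + Q_r·C_b.
Rearranging, Q_w = Q_r·(C_std − C_b)/(C_e − C_std) = 0.56·(2.63 − 0.26) / (25.9 − 2.63) = 0.05703 m³/s.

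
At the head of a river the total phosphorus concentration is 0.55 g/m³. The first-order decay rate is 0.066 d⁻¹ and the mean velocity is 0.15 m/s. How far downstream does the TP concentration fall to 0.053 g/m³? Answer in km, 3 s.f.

From C = C₀·e^(−kt), t = ln(C₀/C)/k = ln(0.55/0.053)/0.066 = 2.34/0.066 = 35.45 d.
Distance = v·t = 0.15 m/s × 3.063e+06 s = 4.594e+05 m = 459.4 km.

459 km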